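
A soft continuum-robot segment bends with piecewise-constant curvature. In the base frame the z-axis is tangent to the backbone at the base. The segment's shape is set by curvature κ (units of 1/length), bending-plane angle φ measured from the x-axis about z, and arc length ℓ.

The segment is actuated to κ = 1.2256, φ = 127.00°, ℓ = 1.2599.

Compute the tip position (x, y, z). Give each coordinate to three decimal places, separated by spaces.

θ = κ·ℓ = 1.2256 × 1.2599 = 1.54413 rad
ρ = (1 − cos θ)/κ = (1 − 0.02666)/1.2256 = 0.79417
z = sin θ / κ = 0.99964/1.2256 = 0.81564
x = ρ cos φ = 0.79417 × cos(127.00°) = -0.47795
y = ρ sin φ = 0.79417 × sin(127.00°) = 0.63426

-0.478 0.634 0.816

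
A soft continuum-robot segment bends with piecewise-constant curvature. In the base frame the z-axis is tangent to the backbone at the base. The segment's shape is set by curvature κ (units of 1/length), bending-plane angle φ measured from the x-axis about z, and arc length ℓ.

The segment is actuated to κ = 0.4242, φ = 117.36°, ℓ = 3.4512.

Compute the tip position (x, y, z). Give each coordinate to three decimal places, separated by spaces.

-0.968 1.870 2.344

θ = κ·ℓ = 0.4242 × 3.4512 = 1.46400 rad
ρ = (1 − cos θ)/κ = (1 − 0.10659)/0.4242 = 2.10610
z = sin θ / κ = 0.99430/0.4242 = 2.34395
x = ρ cos φ = 2.10610 × cos(117.36°) = -0.96792
y = ρ sin φ = 2.10610 × sin(117.36°) = 1.87050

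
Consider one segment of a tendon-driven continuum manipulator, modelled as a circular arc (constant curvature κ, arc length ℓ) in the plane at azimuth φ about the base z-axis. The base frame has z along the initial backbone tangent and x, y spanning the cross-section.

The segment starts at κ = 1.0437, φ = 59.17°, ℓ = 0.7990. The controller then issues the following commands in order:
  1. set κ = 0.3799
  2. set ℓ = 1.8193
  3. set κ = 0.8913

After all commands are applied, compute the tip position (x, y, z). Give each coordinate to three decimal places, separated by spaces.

0.604 1.012 1.121

initial: κ=1.0437, φ=59.17°, ℓ=0.7990
cmd 1: set κ=0.3799 → (κ,φ,ℓ)=(0.3799,59.17°,0.7990) → tip=(0.0617,0.1033,0.7868)
cmd 2: set ℓ=1.8193 → (κ,φ,ℓ)=(0.3799,59.17°,1.8193) → tip=(0.3096,0.5187,1.6779)
cmd 3: set κ=0.8913 → (κ,φ,ℓ)=(0.8913,59.17°,1.8193) → tip=(0.6042,1.0123,1.1205)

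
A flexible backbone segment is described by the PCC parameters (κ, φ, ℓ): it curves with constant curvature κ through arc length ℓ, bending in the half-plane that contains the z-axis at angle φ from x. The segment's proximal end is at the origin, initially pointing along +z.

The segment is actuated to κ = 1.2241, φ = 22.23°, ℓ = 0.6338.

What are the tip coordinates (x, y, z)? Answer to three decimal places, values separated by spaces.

0.216 0.088 0.572

θ = κ·ℓ = 1.2241 × 0.6338 = 0.77583 rad
ρ = (1 − cos θ)/κ = (1 − 0.71384)/1.2241 = 0.23377
z = sin θ / κ = 0.70031/1.2241 = 0.57210
x = ρ cos φ = 0.23377 × cos(22.23°) = 0.21640
y = ρ sin φ = 0.23377 × sin(22.23°) = 0.08844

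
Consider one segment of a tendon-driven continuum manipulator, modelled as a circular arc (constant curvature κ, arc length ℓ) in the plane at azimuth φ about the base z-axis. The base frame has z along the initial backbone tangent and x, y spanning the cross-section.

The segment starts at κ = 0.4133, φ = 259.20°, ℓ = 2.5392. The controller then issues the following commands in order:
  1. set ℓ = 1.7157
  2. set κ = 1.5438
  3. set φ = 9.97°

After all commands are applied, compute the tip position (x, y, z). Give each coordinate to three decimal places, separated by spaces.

1.200 0.211 0.307

initial: κ=0.4133, φ=259.20°, ℓ=2.5392
cmd 1: set ℓ=1.7157 → (κ,φ,ℓ)=(0.4133,259.20°,1.7157) → tip=(-0.1093,-0.5729,1.5755)
cmd 2: set κ=1.5438 → (κ,φ,ℓ)=(1.5438,259.20°,1.7157) → tip=(-0.2283,-1.1968,0.3065)
cmd 3: set φ=9.97° → (κ,φ,ℓ)=(1.5438,9.97°,1.7157) → tip=(1.2000,0.2109,0.3065)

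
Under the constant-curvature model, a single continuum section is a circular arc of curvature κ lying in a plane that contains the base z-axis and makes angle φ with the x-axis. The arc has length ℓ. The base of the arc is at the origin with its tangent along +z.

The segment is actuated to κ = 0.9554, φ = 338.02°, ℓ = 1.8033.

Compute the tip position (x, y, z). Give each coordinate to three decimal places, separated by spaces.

1.118 -0.451 1.035

θ = κ·ℓ = 0.9554 × 1.8033 = 1.72287 rad
ρ = (1 − cos θ)/κ = (1 − -0.15149)/0.9554 = 1.20524
z = sin θ / κ = 0.98846/0.9554 = 1.03460
x = ρ cos φ = 1.20524 × cos(338.02°) = 1.11764
y = ρ sin φ = 1.20524 × sin(338.02°) = -0.45110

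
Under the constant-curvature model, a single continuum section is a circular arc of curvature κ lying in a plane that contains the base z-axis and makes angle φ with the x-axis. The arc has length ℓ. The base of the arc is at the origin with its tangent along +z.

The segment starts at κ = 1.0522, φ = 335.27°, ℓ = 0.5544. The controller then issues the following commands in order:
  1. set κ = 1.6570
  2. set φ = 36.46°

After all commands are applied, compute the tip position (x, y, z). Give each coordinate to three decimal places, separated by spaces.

0.191 0.141 0.480

initial: κ=1.0522, φ=335.27°, ℓ=0.5544
cmd 1: set κ=1.6570 → (κ,φ,ℓ)=(1.6570,335.27°,0.5544) → tip=(0.2155,-0.0992,0.4796)
cmd 2: set φ=36.46° → (κ,φ,ℓ)=(1.6570,36.46°,0.5544) → tip=(0.1908,0.1410,0.4796)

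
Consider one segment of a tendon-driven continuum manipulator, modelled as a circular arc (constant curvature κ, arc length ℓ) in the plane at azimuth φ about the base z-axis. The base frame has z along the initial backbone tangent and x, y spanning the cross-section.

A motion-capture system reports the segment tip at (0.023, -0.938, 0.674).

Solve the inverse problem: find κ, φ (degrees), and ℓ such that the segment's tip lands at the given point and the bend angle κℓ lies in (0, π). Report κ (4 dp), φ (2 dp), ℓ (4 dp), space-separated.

ρ = √(x²+y²) = √(0.023² + -0.938²) = 0.93828
φ = atan2(y, x) mod 360° = atan2(-0.938, 0.023) = 271.4046°
|p|² = ρ² + z² = 0.93828² + 0.674² = 1.33465
κ = 2ρ / |p|² = 2×0.93828 / 1.33465 = 1.40604
θ = 2·atan2(ρ, z) = 2·atan2(0.93828, 0.674) = 1.89574 rad
ℓ = θ/κ = 1.89574/1.40604 = 1.34829

1.4060 271.40 1.3483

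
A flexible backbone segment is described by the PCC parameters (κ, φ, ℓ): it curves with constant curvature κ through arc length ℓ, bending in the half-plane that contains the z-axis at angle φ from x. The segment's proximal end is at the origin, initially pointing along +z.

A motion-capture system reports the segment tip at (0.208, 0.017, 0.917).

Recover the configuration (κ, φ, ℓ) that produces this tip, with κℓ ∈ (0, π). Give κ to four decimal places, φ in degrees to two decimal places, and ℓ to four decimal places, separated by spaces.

0.4719 4.67 0.9483

ρ = √(x²+y²) = √(0.208² + 0.017²) = 0.20869
φ = atan2(y, x) mod 360° = atan2(0.017, 0.208) = 4.6724°
|p|² = ρ² + z² = 0.20869² + 0.917² = 0.88444
κ = 2ρ / |p|² = 2×0.20869 / 0.88444 = 0.47192
θ = 2·atan2(ρ, z) = 2·atan2(0.20869, 0.917) = 0.44754 rad
ℓ = θ/κ = 0.44754/0.47192 = 0.94834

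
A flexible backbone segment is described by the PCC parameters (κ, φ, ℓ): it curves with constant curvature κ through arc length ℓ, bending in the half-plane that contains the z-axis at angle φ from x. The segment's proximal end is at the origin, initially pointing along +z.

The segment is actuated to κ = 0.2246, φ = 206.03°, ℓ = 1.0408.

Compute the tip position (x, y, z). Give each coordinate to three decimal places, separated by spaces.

-0.109 -0.053 1.031

θ = κ·ℓ = 0.2246 × 1.0408 = 0.23376 rad
ρ = (1 − cos θ)/κ = (1 − 0.97280)/0.2246 = 0.12110
z = sin θ / κ = 0.23164/0.2246 = 1.03135
x = ρ cos φ = 0.12110 × cos(206.03°) = -0.10881
y = ρ sin φ = 0.12110 × sin(206.03°) = -0.05314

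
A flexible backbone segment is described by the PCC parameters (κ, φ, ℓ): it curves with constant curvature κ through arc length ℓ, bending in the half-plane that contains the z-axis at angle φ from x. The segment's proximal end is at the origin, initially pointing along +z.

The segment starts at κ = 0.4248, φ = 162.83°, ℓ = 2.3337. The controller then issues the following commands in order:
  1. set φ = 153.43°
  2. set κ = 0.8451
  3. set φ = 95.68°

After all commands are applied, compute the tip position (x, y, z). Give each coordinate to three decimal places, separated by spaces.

initial: κ=0.4248, φ=162.83°, ℓ=2.3337
cmd 1: set φ=153.43° → (κ,φ,ℓ)=(0.4248,153.43°,2.3337) → tip=(-0.9526,0.4764,1.9698)
cmd 2: set κ=0.8451 → (κ,φ,ℓ)=(0.8451,153.43°,2.3337) → tip=(-1.4718,0.7361,1.0892)
cmd 3: set φ=95.68° → (κ,φ,ℓ)=(0.8451,95.68°,2.3337) → tip=(-0.1629,1.6375,1.0892)

-0.163 1.638 1.089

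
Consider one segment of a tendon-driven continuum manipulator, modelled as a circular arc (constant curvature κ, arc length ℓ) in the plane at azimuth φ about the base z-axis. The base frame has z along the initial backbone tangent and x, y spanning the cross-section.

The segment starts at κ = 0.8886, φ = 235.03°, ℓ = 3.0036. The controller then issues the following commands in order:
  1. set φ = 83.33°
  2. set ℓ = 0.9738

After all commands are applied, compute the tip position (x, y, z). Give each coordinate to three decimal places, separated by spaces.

initial: κ=0.8886, φ=235.03°, ℓ=3.0036
cmd 1: set φ=83.33° → (κ,φ,ℓ)=(0.8886,83.33°,3.0036) → tip=(0.2471,2.1130,0.5123)
cmd 2: set ℓ=0.9738 → (κ,φ,ℓ)=(0.8886,83.33°,0.9738) → tip=(0.0460,0.3930,0.8567)

0.046 0.393 0.857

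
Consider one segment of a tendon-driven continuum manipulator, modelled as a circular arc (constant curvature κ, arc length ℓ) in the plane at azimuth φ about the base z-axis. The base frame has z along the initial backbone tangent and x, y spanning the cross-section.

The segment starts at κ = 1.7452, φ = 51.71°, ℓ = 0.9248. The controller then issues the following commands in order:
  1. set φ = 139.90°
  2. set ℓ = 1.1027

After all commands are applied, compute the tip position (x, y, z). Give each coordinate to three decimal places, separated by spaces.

initial: κ=1.7452, φ=51.71°, ℓ=0.9248
cmd 1: set φ=139.90° → (κ,φ,ℓ)=(1.7452,139.90°,0.9248) → tip=(-0.4572,0.3850,0.5725)
cmd 2: set ℓ=1.1027 → (κ,φ,ℓ)=(1.7452,139.90°,1.1027) → tip=(-0.5901,0.4969,0.5375)

-0.590 0.497 0.538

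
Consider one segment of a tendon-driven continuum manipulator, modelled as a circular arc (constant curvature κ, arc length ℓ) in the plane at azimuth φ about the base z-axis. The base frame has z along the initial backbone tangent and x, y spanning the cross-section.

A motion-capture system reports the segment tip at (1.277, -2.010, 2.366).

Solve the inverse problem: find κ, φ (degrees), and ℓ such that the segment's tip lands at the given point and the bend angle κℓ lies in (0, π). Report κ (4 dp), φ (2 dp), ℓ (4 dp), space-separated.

ρ = √(x²+y²) = √(1.277² + -2.010²) = 2.38135
φ = atan2(y, x) mod 360° = atan2(-2.010, 1.277) = 302.4287°
|p|² = ρ² + z² = 2.38135² + 2.366² = 11.26878
κ = 2ρ / |p|² = 2×2.38135 / 11.26878 = 0.42265
θ = 2·atan2(ρ, z) = 2·atan2(2.38135, 2.366) = 1.57726 rad
ℓ = θ/κ = 1.57726/0.42265 = 3.73188

0.4226 302.43 3.7319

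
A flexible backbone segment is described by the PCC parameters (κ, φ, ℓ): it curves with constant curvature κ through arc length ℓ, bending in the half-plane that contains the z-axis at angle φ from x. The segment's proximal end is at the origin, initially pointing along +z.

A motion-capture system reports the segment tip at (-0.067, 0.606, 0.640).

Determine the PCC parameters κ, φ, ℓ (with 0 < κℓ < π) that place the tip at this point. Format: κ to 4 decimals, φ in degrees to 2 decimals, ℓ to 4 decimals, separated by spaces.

1.5607 96.31 0.9754

ρ = √(x²+y²) = √(-0.067² + 0.606²) = 0.60969
φ = atan2(y, x) mod 360° = atan2(0.606, -0.067) = 96.3091°
|p|² = ρ² + z² = 0.60969² + 0.640² = 0.78132
κ = 2ρ / |p|² = 2×0.60969 / 0.78132 = 1.56066
θ = 2·atan2(ρ, z) = 2·atan2(0.60969, 0.640) = 1.52230 rad
ℓ = θ/κ = 1.52230/1.56066 = 0.97542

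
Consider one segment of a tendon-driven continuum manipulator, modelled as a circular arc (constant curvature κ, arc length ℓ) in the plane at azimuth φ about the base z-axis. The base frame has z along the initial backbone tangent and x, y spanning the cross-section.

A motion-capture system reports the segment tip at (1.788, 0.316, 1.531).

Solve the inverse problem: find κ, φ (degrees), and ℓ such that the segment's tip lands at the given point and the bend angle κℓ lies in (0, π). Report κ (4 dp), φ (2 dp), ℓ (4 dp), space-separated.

0.6438 10.02 2.7036

ρ = √(x²+y²) = √(1.788² + 0.316²) = 1.81571
φ = atan2(y, x) mod 360° = atan2(0.316, 1.788) = 10.0226°
|p|² = ρ² + z² = 1.81571² + 1.531² = 5.64076
κ = 2ρ / |p|² = 2×1.81571 / 5.64076 = 0.64378
θ = 2·atan2(ρ, z) = 2·atan2(1.81571, 1.531) = 1.74053 rad
ℓ = θ/κ = 1.74053/0.64378 = 2.70360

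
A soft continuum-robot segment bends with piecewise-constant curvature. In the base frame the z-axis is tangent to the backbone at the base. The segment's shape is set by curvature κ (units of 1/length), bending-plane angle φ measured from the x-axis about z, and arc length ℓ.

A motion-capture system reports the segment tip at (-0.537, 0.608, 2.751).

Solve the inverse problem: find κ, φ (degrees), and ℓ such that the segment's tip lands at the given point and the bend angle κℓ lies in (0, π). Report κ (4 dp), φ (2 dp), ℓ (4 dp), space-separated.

0.1972 131.45 2.9078

ρ = √(x²+y²) = √(-0.537² + 0.608²) = 0.81119
φ = atan2(y, x) mod 360° = atan2(0.608, -0.537) = 131.4517°
|p|² = ρ² + z² = 0.81119² + 2.751² = 8.22603
κ = 2ρ / |p|² = 2×0.81119 / 8.22603 = 0.19723
θ = 2·atan2(ρ, z) = 2·atan2(0.81119, 2.751) = 0.57349 rad
ℓ = θ/κ = 0.57349/0.19723 = 2.90779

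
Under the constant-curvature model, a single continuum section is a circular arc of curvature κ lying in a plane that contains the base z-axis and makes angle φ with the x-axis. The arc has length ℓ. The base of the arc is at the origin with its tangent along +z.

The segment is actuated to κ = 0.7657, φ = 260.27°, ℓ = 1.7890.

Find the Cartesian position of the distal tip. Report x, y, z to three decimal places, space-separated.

-0.177 -1.030 1.280

θ = κ·ℓ = 0.7657 × 1.7890 = 1.36984 rad
ρ = (1 − cos θ)/κ = (1 − 0.19961)/0.7657 = 1.04531
z = sin θ / κ = 0.97988/0.7657 = 1.27971
x = ρ cos φ = 1.04531 × cos(260.27°) = -0.17666
y = ρ sin φ = 1.04531 × sin(260.27°) = -1.03027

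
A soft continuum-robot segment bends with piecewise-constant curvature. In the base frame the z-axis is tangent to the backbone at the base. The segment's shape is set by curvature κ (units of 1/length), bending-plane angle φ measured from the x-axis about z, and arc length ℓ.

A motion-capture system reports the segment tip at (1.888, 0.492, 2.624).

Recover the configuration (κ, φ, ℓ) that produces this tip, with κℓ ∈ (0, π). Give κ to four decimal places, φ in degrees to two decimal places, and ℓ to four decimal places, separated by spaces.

ρ = √(x²+y²) = √(1.888² + 0.492²) = 1.95105
φ = atan2(y, x) mod 360° = atan2(0.492, 1.888) = 14.6060°
|p|² = ρ² + z² = 1.95105² + 2.624² = 10.69198
κ = 2ρ / |p|² = 2×1.95105 / 10.69198 = 0.36496
θ = 2·atan2(ρ, z) = 2·atan2(1.95105, 2.624) = 1.27871 rad
ℓ = θ/κ = 1.27871/0.36496 = 3.50373

0.3650 14.61 3.5037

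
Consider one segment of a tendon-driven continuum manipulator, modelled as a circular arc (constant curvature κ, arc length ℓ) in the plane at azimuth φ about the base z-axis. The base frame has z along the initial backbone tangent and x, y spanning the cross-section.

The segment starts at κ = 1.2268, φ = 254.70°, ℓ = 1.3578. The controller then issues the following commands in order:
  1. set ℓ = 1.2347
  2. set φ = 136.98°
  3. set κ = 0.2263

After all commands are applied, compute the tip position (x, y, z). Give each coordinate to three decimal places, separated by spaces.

-0.125 0.117 1.219

initial: κ=1.2268, φ=254.70°, ℓ=1.3578
cmd 1: set ℓ=1.2347 → (κ,φ,ℓ)=(1.2268,254.70°,1.2347) → tip=(-0.2030,-0.7422,0.8138)
cmd 2: set φ=136.98° → (κ,φ,ℓ)=(1.2268,136.98°,1.2347) → tip=(-0.5626,0.5250,0.8138)
cmd 3: set κ=0.2263 → (κ,φ,ℓ)=(0.2263,136.98°,1.2347) → tip=(-0.1253,0.1169,1.2187)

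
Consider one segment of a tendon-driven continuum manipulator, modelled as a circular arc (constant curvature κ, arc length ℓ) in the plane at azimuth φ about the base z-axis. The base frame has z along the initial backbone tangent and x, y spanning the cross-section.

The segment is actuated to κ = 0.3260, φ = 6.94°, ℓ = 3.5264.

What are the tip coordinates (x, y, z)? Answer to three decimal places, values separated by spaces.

1.800 0.219 2.799

θ = κ·ℓ = 0.3260 × 3.5264 = 1.14961 rad
ρ = (1 − cos θ)/κ = (1 − 0.40885)/0.3260 = 1.81335
z = sin θ / κ = 0.91260/0.3260 = 2.79940
x = ρ cos φ = 1.81335 × cos(6.94°) = 1.80007
y = ρ sin φ = 1.81335 × sin(6.94°) = 0.21911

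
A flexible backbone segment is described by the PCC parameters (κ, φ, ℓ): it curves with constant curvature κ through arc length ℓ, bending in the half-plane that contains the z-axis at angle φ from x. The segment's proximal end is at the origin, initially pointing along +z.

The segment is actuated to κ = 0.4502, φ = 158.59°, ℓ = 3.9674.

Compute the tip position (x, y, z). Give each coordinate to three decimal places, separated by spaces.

-2.510 0.984 2.170

θ = κ·ℓ = 0.4502 × 3.9674 = 1.78612 rad
ρ = (1 − cos θ)/κ = (1 − -0.21367)/0.4502 = 2.69584
z = sin θ / κ = 0.97691/0.4502 = 2.16994
x = ρ cos φ = 2.69584 × cos(158.59°) = -2.50981
y = ρ sin φ = 2.69584 × sin(158.59°) = 0.98409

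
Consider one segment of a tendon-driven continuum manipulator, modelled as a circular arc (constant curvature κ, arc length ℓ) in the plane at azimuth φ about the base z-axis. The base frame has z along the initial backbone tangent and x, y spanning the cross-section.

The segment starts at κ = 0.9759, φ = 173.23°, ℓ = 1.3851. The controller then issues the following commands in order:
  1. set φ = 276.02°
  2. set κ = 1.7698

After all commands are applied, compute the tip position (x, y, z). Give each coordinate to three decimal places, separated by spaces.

initial: κ=0.9759, φ=173.23°, ℓ=1.3851
cmd 1: set φ=276.02° → (κ,φ,ℓ)=(0.9759,276.02°,1.3851) → tip=(0.0841,-0.7976,1.0002)
cmd 2: set κ=1.7698 → (κ,φ,ℓ)=(1.7698,276.02°,1.3851) → tip=(0.1050,-0.9952,0.3598)

0.105 -0.995 0.360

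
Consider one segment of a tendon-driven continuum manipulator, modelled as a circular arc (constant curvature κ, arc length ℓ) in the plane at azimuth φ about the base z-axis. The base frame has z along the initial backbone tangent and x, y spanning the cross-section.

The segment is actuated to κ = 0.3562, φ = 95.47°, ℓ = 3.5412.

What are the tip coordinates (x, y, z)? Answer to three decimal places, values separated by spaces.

θ = κ·ℓ = 0.3562 × 3.5412 = 1.26138 rad
ρ = (1 − cos θ)/κ = (1 − 0.30451)/0.3562 = 1.95253
z = sin θ / κ = 0.95251/0.3562 = 2.67409
x = ρ cos φ = 1.95253 × cos(95.47°) = -0.18612
y = ρ sin φ = 1.95253 × sin(95.47°) = 1.94364

-0.186 1.944 2.674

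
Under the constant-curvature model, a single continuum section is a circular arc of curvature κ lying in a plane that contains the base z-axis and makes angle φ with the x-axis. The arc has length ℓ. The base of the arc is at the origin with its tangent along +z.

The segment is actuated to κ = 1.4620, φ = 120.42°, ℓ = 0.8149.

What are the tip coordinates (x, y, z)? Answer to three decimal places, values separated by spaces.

θ = κ·ℓ = 1.4620 × 0.8149 = 1.19138 rad
ρ = (1 − cos θ)/κ = (1 − 0.37037)/1.4620 = 0.43066
z = sin θ / κ = 0.92888/1.4620 = 0.63535
x = ρ cos φ = 0.43066 × cos(120.42°) = -0.21806
y = ρ sin φ = 0.43066 × sin(120.42°) = 0.37137

-0.218 0.371 0.635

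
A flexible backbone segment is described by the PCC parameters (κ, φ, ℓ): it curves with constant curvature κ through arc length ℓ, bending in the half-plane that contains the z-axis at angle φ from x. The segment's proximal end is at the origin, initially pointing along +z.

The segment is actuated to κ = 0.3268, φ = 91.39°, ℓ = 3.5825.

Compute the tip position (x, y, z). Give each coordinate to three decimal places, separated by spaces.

θ = κ·ℓ = 0.3268 × 3.5825 = 1.17076 rad
ρ = (1 − cos θ)/κ = (1 − 0.38945)/0.3268 = 1.86827
z = sin θ / κ = 0.92105/0.3268 = 2.81838
x = ρ cos φ = 1.86827 × cos(91.39°) = -0.04532
y = ρ sin φ = 1.86827 × sin(91.39°) = 1.86772

-0.045 1.868 2.818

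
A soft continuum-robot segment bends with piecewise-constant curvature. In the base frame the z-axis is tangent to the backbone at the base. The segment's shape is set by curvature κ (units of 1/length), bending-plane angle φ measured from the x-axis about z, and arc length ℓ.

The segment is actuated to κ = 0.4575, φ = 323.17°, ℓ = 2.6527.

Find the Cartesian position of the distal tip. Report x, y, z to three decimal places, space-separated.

θ = κ·ℓ = 0.4575 × 2.6527 = 1.21361 rad
ρ = (1 − cos θ)/κ = (1 − 0.34964)/0.4575 = 1.42155
z = sin θ / κ = 0.93688/0.4575 = 2.04783
x = ρ cos φ = 1.42155 × cos(323.17°) = 1.13784
y = ρ sin φ = 1.42155 × sin(323.17°) = -0.85214

1.138 -0.852 2.048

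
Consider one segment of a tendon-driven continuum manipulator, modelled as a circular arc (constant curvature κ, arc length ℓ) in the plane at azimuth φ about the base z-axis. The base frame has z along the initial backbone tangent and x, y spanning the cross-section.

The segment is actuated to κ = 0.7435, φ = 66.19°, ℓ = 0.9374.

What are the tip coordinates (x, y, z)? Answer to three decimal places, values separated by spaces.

0.127 0.287 0.863

θ = κ·ℓ = 0.7435 × 0.9374 = 0.69696 rad
ρ = (1 − cos θ)/κ = (1 − 0.76680)/0.7435 = 0.31365
z = sin θ / κ = 0.64189/0.7435 = 0.86333
x = ρ cos φ = 0.31365 × cos(66.19°) = 0.12662
y = ρ sin φ = 0.31365 × sin(66.19°) = 0.28696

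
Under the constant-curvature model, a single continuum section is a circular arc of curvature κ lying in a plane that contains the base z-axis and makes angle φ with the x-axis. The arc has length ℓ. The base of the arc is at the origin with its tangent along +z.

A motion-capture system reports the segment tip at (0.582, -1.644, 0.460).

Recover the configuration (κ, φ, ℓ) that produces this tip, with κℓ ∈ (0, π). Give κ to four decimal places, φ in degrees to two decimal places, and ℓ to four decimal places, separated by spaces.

ρ = √(x²+y²) = √(0.582² + -1.644²) = 1.74398
φ = atan2(y, x) mod 360° = atan2(-1.644, 0.582) = 289.4947°
|p|² = ρ² + z² = 1.74398² + 0.460² = 3.25306
κ = 2ρ / |p|² = 2×1.74398 / 3.25306 = 1.07221
θ = 2·atan2(ρ, z) = 2·atan2(1.74398, 0.460) = 2.62581 rad
ℓ = θ/κ = 2.62581/1.07221 = 2.44898

1.0722 289.49 2.4490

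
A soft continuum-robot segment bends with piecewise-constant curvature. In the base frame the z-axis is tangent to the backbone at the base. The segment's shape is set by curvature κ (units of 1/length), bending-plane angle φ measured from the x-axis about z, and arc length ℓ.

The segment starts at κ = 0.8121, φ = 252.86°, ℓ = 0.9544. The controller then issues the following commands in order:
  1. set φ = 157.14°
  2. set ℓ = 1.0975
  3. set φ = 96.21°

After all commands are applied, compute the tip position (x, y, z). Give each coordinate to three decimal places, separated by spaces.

-0.049 0.455 0.958

initial: κ=0.8121, φ=252.86°, ℓ=0.9544
cmd 1: set φ=157.14° → (κ,φ,ℓ)=(0.8121,157.14°,0.9544) → tip=(-0.3241,0.1366,0.8617)
cmd 2: set ℓ=1.0975 → (κ,φ,ℓ)=(0.8121,157.14°,1.0975) → tip=(-0.4216,0.1778,0.9579)
cmd 3: set φ=96.21° → (κ,φ,ℓ)=(0.8121,96.21°,1.0975) → tip=(-0.0495,0.4549,0.9579)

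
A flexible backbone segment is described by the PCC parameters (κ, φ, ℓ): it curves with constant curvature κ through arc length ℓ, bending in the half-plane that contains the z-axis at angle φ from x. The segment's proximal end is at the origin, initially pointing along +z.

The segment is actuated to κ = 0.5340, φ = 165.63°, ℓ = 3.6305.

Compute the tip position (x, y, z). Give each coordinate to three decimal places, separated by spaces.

θ = κ·ℓ = 0.5340 × 3.6305 = 1.93869 rad
ρ = (1 − cos θ)/κ = (1 − -0.35965)/0.5340 = 2.54616
z = sin θ / κ = 0.93309/0.5340 = 1.74736
x = ρ cos φ = 2.54616 × cos(165.63°) = -2.46650
y = ρ sin φ = 2.54616 × sin(165.63°) = 0.63191

-2.466 0.632 1.747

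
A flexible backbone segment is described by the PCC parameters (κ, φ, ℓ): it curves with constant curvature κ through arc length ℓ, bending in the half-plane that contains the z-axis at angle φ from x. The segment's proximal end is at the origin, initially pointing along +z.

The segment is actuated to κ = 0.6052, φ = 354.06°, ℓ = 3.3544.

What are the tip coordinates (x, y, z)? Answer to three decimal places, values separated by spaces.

2.372 -0.247 1.481

θ = κ·ℓ = 0.6052 × 3.3544 = 2.03008 rad
ρ = (1 − cos θ)/κ = (1 − -0.44331)/0.6052 = 2.38485
z = sin θ / κ = 0.89637/0.6052 = 1.48111
x = ρ cos φ = 2.38485 × cos(354.06°) = 2.37204
y = ρ sin φ = 2.38485 × sin(354.06°) = -0.24680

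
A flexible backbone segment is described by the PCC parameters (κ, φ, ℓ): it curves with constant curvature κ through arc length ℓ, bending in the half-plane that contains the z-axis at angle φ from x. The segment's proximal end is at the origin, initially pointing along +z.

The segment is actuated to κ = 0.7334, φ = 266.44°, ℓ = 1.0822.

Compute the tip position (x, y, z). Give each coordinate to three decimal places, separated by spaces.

θ = κ·ℓ = 0.7334 × 1.0822 = 0.79369 rad
ρ = (1 − cos θ)/κ = (1 − 0.70122)/0.7334 = 0.40739
z = sin θ / κ = 0.71294/0.7334 = 0.97211
x = ρ cos φ = 0.40739 × cos(266.44°) = -0.02530
y = ρ sin φ = 0.40739 × sin(266.44°) = -0.40660

-0.025 -0.407 0.972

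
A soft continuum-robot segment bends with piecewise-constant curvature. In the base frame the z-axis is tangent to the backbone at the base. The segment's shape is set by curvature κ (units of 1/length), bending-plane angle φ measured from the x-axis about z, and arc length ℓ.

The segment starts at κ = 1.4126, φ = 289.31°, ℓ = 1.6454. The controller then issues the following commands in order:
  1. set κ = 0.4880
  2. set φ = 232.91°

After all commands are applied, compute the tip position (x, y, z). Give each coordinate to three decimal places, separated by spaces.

initial: κ=1.4126, φ=289.31°, ℓ=1.6454
cmd 1: set κ=0.4880 → (κ,φ,ℓ)=(0.4880,289.31°,1.6454) → tip=(0.2070,-0.5906,1.4742)
cmd 2: set φ=232.91° → (κ,φ,ℓ)=(0.4880,232.91°,1.6454) → tip=(-0.3774,-0.4992,1.4742)

-0.377 -0.499 1.474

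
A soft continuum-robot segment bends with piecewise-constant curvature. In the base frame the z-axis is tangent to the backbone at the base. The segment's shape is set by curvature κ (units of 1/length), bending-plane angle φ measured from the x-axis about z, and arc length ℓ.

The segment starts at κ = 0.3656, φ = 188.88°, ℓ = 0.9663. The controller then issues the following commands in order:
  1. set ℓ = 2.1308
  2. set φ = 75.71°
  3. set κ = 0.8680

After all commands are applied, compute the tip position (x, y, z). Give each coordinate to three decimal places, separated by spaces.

initial: κ=0.3656, φ=188.88°, ℓ=0.9663
cmd 1: set ℓ=2.1308 → (κ,φ,ℓ)=(0.3656,188.88°,2.1308) → tip=(-0.7794,-0.1218,1.9217)
cmd 2: set φ=75.71° → (κ,φ,ℓ)=(0.3656,75.71°,2.1308) → tip=(0.1947,0.7644,1.9217)
cmd 3: set κ=0.8680 → (κ,φ,ℓ)=(0.8680,75.71°,2.1308) → tip=(0.3626,1.4236,1.1076)

0.363 1.424 1.108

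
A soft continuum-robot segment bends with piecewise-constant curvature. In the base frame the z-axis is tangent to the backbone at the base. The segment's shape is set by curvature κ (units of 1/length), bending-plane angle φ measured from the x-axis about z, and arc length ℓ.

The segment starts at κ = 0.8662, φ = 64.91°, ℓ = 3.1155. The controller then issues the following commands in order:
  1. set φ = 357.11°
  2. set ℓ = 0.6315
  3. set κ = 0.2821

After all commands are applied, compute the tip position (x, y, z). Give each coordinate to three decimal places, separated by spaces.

initial: κ=0.8662, φ=64.91°, ℓ=3.1155
cmd 1: set φ=357.11° → (κ,φ,ℓ)=(0.8662,357.11°,3.1155) → tip=(2.1947,-0.1108,0.4948)
cmd 2: set ℓ=0.6315 → (κ,φ,ℓ)=(0.8662,357.11°,0.6315) → tip=(0.1682,-0.0085,0.6005)
cmd 3: set κ=0.2821 → (κ,φ,ℓ)=(0.2821,357.11°,0.6315) → tip=(0.0560,-0.0028,0.6282)

0.056 -0.003 0.628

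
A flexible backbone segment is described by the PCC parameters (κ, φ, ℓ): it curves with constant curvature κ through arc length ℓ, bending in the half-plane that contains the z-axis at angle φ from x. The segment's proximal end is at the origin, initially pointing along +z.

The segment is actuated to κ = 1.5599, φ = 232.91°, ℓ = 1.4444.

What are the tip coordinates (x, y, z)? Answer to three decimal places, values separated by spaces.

-0.630 -0.834 0.498

θ = κ·ℓ = 1.5599 × 1.4444 = 2.25312 rad
ρ = (1 − cos θ)/κ = (1 − -0.63060)/1.5599 = 1.04532
z = sin θ / κ = 0.77611/1.5599 = 0.49754
x = ρ cos φ = 1.04532 × cos(232.91°) = -0.63040
y = ρ sin φ = 1.04532 × sin(232.91°) = -0.83384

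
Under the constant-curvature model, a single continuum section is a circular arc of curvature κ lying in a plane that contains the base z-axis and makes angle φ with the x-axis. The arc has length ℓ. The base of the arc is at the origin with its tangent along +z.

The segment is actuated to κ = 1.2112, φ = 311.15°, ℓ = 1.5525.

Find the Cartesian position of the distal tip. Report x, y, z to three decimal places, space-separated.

0.709 -0.811 0.786

θ = κ·ℓ = 1.2112 × 1.5525 = 1.88039 rad
ρ = (1 − cos θ)/κ = (1 − -0.30467)/1.2112 = 1.07717
z = sin θ / κ = 0.95246/1.2112 = 0.78638
x = ρ cos φ = 1.07717 × cos(311.15°) = 0.70881
y = ρ sin φ = 1.07717 × sin(311.15°) = -0.81110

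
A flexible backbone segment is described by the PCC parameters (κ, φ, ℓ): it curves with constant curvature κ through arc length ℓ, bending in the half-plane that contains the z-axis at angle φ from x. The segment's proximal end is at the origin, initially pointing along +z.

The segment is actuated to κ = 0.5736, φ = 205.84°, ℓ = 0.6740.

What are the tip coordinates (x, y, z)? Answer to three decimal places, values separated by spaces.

θ = κ·ℓ = 0.5736 × 0.6740 = 0.38661 rad
ρ = (1 − cos θ)/κ = (1 − 0.92619)/0.5736 = 0.12867
z = sin θ / κ = 0.37705/0.5736 = 0.65734
x = ρ cos φ = 0.12867 × cos(205.84°) = -0.11581
y = ρ sin φ = 0.12867 × sin(205.84°) = -0.05608

-0.116 -0.056 0.657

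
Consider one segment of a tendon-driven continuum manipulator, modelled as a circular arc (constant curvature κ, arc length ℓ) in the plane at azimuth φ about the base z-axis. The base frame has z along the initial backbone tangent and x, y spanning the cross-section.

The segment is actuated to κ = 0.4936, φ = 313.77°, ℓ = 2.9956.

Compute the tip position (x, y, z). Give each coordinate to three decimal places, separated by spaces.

1.272 -1.328 2.017

θ = κ·ℓ = 0.4936 × 2.9956 = 1.47863 rad
ρ = (1 − cos θ)/κ = (1 − 0.09204)/0.4936 = 1.83947
z = sin θ / κ = 0.99576/0.4936 = 2.01733
x = ρ cos φ = 1.83947 × cos(313.77°) = 1.27248
y = ρ sin φ = 1.83947 × sin(313.77°) = -1.32832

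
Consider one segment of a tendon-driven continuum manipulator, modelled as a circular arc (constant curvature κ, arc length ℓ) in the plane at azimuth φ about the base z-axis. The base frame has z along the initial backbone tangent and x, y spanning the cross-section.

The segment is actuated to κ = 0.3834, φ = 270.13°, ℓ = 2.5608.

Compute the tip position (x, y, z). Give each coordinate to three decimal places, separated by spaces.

θ = κ·ℓ = 0.3834 × 2.5608 = 0.98181 rad
ρ = (1 − cos θ)/κ = (1 − 0.55552)/0.3834 = 1.15932
z = sin θ / κ = 0.83150/0.3834 = 2.16877
x = ρ cos φ = 1.15932 × cos(270.13°) = 0.00263
y = ρ sin φ = 1.15932 × sin(270.13°) = -1.15931

0.003 -1.159 2.169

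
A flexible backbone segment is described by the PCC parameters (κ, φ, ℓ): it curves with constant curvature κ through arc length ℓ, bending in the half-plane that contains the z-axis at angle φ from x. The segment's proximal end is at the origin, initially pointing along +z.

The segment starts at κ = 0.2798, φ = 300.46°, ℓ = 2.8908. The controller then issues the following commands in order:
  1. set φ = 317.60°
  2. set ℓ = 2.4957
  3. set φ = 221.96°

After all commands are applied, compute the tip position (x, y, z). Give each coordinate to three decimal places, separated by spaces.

-0.622 -0.559 2.298

initial: κ=0.2798, φ=300.46°, ℓ=2.8908
cmd 1: set φ=317.60° → (κ,φ,ℓ)=(0.2798,317.60°,2.8908) → tip=(0.8173,-0.7463,2.5857)
cmd 2: set ℓ=2.4957 → (κ,φ,ℓ)=(0.2798,317.60°,2.4957) → tip=(0.6177,-0.5641,2.2978)
cmd 3: set φ=221.96° → (κ,φ,ℓ)=(0.2798,221.96°,2.4957) → tip=(-0.6221,-0.5593,2.2978)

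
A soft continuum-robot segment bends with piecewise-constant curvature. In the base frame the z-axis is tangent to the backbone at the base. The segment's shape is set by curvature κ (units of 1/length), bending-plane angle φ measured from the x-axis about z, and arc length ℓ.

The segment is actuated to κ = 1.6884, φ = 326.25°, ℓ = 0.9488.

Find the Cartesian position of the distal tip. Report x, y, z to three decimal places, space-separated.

θ = κ·ℓ = 1.6884 × 0.9488 = 1.60195 rad
ρ = (1 − cos θ)/κ = (1 − -0.03115)/1.6884 = 0.61073
z = sin θ / κ = 0.99951/1.6884 = 0.59199
x = ρ cos φ = 0.61073 × cos(326.25°) = 0.50780
y = ρ sin φ = 0.61073 × sin(326.25°) = -0.33930

0.508 -0.339 0.592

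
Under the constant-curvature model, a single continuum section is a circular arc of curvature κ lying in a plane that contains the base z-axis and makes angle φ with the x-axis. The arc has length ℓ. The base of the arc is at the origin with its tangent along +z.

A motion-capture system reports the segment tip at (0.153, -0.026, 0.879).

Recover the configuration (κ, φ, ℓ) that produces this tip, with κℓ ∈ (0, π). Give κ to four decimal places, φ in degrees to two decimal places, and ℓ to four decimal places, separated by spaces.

0.3896 350.36 0.8972

ρ = √(x²+y²) = √(0.153² + -0.026²) = 0.15519
φ = atan2(y, x) mod 360° = atan2(-0.026, 0.153) = 350.3556°
|p|² = ρ² + z² = 0.15519² + 0.879² = 0.79673
κ = 2ρ / |p|² = 2×0.15519 / 0.79673 = 0.38958
θ = 2·atan2(ρ, z) = 2·atan2(0.15519, 0.879) = 0.34951 rad
ℓ = θ/κ = 0.34951/0.38958 = 0.89715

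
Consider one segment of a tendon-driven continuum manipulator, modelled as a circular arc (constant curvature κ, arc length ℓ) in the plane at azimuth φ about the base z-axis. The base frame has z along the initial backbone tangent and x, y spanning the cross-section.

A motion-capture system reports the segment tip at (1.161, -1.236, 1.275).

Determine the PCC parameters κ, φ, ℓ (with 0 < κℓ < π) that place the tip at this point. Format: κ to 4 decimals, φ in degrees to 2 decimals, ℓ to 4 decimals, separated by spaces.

0.7535 313.21 2.4582

ρ = √(x²+y²) = √(1.161² + -1.236²) = 1.69576
φ = atan2(y, x) mod 360° = atan2(-1.236, 1.161) = 313.2079°
|p|² = ρ² + z² = 1.69576² + 1.275² = 4.50124
κ = 2ρ / |p|² = 2×1.69576 / 4.50124 = 0.75347
θ = 2·atan2(ρ, z) = 2·atan2(1.69576, 1.275) = 1.85219 rad
ℓ = θ/κ = 1.85219/0.75347 = 2.45824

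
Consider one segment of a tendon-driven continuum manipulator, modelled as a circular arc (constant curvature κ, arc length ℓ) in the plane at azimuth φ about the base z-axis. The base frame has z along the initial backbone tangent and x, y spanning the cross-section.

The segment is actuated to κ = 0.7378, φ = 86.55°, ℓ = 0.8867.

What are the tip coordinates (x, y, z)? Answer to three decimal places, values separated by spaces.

θ = κ·ℓ = 0.7378 × 0.8867 = 0.65421 rad
ρ = (1 − cos θ)/κ = (1 − 0.79353)/0.7378 = 0.27984
z = sin θ / κ = 0.60853/0.7378 = 0.82479
x = ρ cos φ = 0.27984 × cos(86.55°) = 0.01684
y = ρ sin φ = 0.27984 × sin(86.55°) = 0.27934

0.017 0.279 0.825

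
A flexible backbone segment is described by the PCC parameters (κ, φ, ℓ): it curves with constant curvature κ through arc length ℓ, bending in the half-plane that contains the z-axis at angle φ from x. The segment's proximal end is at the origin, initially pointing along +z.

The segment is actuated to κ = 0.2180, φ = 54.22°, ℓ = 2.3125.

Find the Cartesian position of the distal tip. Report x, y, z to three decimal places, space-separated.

θ = κ·ℓ = 0.2180 × 2.3125 = 0.50413 rad
ρ = (1 − cos θ)/κ = (1 − 0.87560)/0.2180 = 0.57065
z = sin θ / κ = 0.48304/0.2180 = 2.21579
x = ρ cos φ = 0.57065 × cos(54.22°) = 0.33365
y = ρ sin φ = 0.57065 × sin(54.22°) = 0.46295

0.334 0.463 2.216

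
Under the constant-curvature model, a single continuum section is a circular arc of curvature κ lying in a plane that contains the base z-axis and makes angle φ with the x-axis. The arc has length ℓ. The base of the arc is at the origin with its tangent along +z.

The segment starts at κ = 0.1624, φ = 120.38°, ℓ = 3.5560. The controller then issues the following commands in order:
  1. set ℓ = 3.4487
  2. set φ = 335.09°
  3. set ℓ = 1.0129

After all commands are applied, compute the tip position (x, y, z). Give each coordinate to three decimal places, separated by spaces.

0.075 -0.035 1.008

initial: κ=0.1624, φ=120.38°, ℓ=3.5560
cmd 1: set ℓ=3.4487 → (κ,φ,ℓ)=(0.1624,120.38°,3.4487) → tip=(-0.4758,0.8116,3.2712)
cmd 2: set φ=335.09° → (κ,φ,ℓ)=(0.1624,335.09°,3.4487) → tip=(0.8533,-0.3962,3.2712)
cmd 3: set ℓ=1.0129 → (κ,φ,ℓ)=(0.1624,335.09°,1.0129) → tip=(0.0754,-0.0350,1.0083)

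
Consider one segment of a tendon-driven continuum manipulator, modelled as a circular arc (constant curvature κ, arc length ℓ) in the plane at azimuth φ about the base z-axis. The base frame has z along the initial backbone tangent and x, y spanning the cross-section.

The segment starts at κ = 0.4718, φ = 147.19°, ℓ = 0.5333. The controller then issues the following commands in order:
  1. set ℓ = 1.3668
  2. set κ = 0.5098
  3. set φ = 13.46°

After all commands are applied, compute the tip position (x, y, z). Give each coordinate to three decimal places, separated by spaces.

0.445 0.106 1.259

initial: κ=0.4718, φ=147.19°, ℓ=0.5333
cmd 1: set ℓ=1.3668 → (κ,φ,ℓ)=(0.4718,147.19°,1.3668) → tip=(-0.3577,0.2306,1.2740)
cmd 2: set κ=0.5098 → (κ,φ,ℓ)=(0.5098,147.19°,1.3668) → tip=(-0.3843,0.2478,1.2589)
cmd 3: set φ=13.46° → (κ,φ,ℓ)=(0.5098,13.46°,1.3668) → tip=(0.4447,0.1064,1.2589)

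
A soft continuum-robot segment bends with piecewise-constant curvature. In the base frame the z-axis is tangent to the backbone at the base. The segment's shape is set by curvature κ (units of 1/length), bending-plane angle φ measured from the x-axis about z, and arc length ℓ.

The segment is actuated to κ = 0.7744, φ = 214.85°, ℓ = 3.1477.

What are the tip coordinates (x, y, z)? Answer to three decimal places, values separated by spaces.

-1.868 -1.300 0.836

θ = κ·ℓ = 0.7744 × 3.1477 = 2.43758 rad
ρ = (1 − cos θ)/κ = (1 − -0.76225)/0.7744 = 2.27563
z = sin θ / κ = 0.64728/0.7744 = 0.83585
x = ρ cos φ = 2.27563 × cos(214.85°) = -1.86750
y = ρ sin φ = 2.27563 × sin(214.85°) = -1.30036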